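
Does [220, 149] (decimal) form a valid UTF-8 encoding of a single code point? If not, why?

valid

Leading byte 0xDC = 11011100 → 2-byte form.
Continuation bytes 0x95=10010101 all match 10xxxxxx.
Decoded value 0x715 is ≥ 0x80 (shortest form) and not a surrogate.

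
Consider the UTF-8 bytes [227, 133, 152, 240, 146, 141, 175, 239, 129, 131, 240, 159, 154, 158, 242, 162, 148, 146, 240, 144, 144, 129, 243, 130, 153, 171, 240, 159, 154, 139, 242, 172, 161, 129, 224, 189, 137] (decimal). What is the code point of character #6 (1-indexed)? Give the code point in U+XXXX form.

U+10401

Offset 0: leading byte 0xE3 = 11100011 → 3-byte char #1 = E3 85 98.
Offset 3: leading byte 0xF0 = 11110000 → 4-byte char #2 = F0 92 8D AF.
Offset 7: leading byte 0xEF = 11101111 → 3-byte char #3 = EF 81 83.
Offset 10: leading byte 0xF0 = 11110000 → 4-byte char #4 = F0 9F 9A 9E.
Offset 14: leading byte 0xF2 = 11110010 → 4-byte char #5 = F2 A2 94 92.
Offset 18: leading byte 0xF0 = 11110000 → 4-byte char #6 = F0 90 90 81.
Leading byte 0xF0 = 11110000 matches 11110xxx → 4-byte sequence.
Byte 1: 0xF0 = 11110000, payload 000 (3 bits).
Byte 2: 0x90 = 10010000 (10xxxxxx ✓), payload 010000.
Byte 3: 0x90 = 10010000 (10xxxxxx ✓), payload 010000.
Byte 4: 0x81 = 10000001 (10xxxxxx ✓), payload 000001.
Concatenate: 000010000010000000001 = 0x10401 (21 bits → U+10401).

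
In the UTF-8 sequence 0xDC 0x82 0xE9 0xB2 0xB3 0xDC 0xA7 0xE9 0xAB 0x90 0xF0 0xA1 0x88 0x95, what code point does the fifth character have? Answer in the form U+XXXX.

Offset 0: leading byte 0xDC = 11011100 → 2-byte char #1 = DC 82.
Offset 2: leading byte 0xE9 = 11101001 → 3-byte char #2 = E9 B2 B3.
Offset 5: leading byte 0xDC = 11011100 → 2-byte char #3 = DC A7.
Offset 7: leading byte 0xE9 = 11101001 → 3-byte char #4 = E9 AB 90.
Offset 10: leading byte 0xF0 = 11110000 → 4-byte char #5 = F0 A1 88 95.
Leading byte 0xF0 = 11110000 matches 11110xxx → 4-byte sequence.
Byte 1: 0xF0 = 11110000, payload 000 (3 bits).
Byte 2: 0xA1 = 10100001 (10xxxxxx ✓), payload 100001.
Byte 3: 0x88 = 10001000 (10xxxxxx ✓), payload 001000.
Byte 4: 0x95 = 10010101 (10xxxxxx ✓), payload 010101.
Concatenate: 000100001001000010101 = 0x21215 (21 bits → U+21215).

U+21215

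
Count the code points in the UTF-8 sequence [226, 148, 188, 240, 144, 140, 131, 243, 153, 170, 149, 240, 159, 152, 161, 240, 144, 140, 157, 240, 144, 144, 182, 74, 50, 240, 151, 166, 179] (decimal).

9

Byte at offset 0: 0xE2 = 11100010 → 3-byte char (#1). Advance 3.
Byte at offset 3: 0xF0 = 11110000 → 4-byte char (#2). Advance 4.
Byte at offset 7: 0xF3 = 11110011 → 4-byte char (#3). Advance 4.
Byte at offset 11: 0xF0 = 11110000 → 4-byte char (#4). Advance 4.
Byte at offset 15: 0xF0 = 11110000 → 4-byte char (#5). Advance 4.
Byte at offset 19: 0xF0 = 11110000 → 4-byte char (#6). Advance 4.
Byte at offset 23: 0x4A = 01001010 → 1-byte char (#7). Advance 1.
Byte at offset 24: 0x32 = 00110010 → 1-byte char (#8). Advance 1.
Byte at offset 25: 0xF0 = 11110000 → 4-byte char (#9). Advance 4.
Reached end at offset 29 after 9 code points.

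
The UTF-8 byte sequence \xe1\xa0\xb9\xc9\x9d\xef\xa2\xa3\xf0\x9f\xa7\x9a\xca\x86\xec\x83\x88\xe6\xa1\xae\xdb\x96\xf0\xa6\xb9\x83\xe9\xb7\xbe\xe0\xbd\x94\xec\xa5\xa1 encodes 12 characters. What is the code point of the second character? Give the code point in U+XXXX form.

Offset 0: leading byte 0xE1 = 11100001 → 3-byte char #1 = E1 A0 B9.
Offset 3: leading byte 0xC9 = 11001001 → 2-byte char #2 = C9 9D.
Leading byte 0xC9 = 11001001 matches 110xxxxx → 2-byte sequence.
Byte 1: 0xC9 = 11001001, payload 01001 (5 bits).
Byte 2: 0x9D = 10011101 (10xxxxxx ✓), payload 011101.
Concatenate: 01001011101 = 0x25D (11 bits → U+025D).

U+025D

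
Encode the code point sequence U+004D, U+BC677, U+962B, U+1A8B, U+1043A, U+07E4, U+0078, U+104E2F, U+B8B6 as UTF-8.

4D F2 BC 99 B7 E9 98 AB E1 AA 8B F0 90 90 BA DF A4 78 F4 84 B8 AF EB A2 B6

U+004D: 1-byte form → 4D.
U+BC677: 4-byte form → F2 BC 99 B7.
U+962B: 3-byte form → E9 98 AB.
U+1A8B: 3-byte form → E1 AA 8B.
U+1043A: 4-byte form → F0 90 90 BA.
U+07E4: 2-byte form → DF A4.
U+0078: 1-byte form → 78.
U+104E2F: 4-byte form → F4 84 B8 AF.
U+B8B6: 3-byte form → EB A2 B6.
Concatenated (25 bytes): 4D F2 BC 99 B7 E9 98 AB E1 AA 8B F0 90 90 BA DF A4 78 F4 84 B8 AF EB A2 B6.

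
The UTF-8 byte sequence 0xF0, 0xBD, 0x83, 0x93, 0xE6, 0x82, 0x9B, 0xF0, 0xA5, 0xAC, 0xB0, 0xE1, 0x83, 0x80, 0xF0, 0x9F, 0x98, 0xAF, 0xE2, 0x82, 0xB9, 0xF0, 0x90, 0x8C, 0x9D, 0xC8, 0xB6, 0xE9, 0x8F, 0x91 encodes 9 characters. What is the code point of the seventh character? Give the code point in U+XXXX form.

Offset 0: leading byte 0xF0 = 11110000 → 4-byte char #1 = F0 BD 83 93.
Offset 4: leading byte 0xE6 = 11100110 → 3-byte char #2 = E6 82 9B.
Offset 7: leading byte 0xF0 = 11110000 → 4-byte char #3 = F0 A5 AC B0.
Offset 11: leading byte 0xE1 = 11100001 → 3-byte char #4 = E1 83 80.
Offset 14: leading byte 0xF0 = 11110000 → 4-byte char #5 = F0 9F 98 AF.
Offset 18: leading byte 0xE2 = 11100010 → 3-byte char #6 = E2 82 B9.
Offset 21: leading byte 0xF0 = 11110000 → 4-byte char #7 = F0 90 8C 9D.
Leading byte 0xF0 = 11110000 matches 11110xxx → 4-byte sequence.
Byte 1: 0xF0 = 11110000, payload 000 (3 bits).
Byte 2: 0x90 = 10010000 (10xxxxxx ✓), payload 010000.
Byte 3: 0x8C = 10001100 (10xxxxxx ✓), payload 001100.
Byte 4: 0x9D = 10011101 (10xxxxxx ✓), payload 011101.
Concatenate: 000010000001100011101 = 0x1031D (21 bits → U+1031D).

U+1031D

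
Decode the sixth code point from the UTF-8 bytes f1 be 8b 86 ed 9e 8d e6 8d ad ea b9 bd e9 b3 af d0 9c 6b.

Offset 0: leading byte 0xF1 = 11110001 → 4-byte char #1 = F1 BE 8B 86.
Offset 4: leading byte 0xED = 11101101 → 3-byte char #2 = ED 9E 8D.
Offset 7: leading byte 0xE6 = 11100110 → 3-byte char #3 = E6 8D AD.
Offset 10: leading byte 0xEA = 11101010 → 3-byte char #4 = EA B9 BD.
Offset 13: leading byte 0xE9 = 11101001 → 3-byte char #5 = E9 B3 AF.
Offset 16: leading byte 0xD0 = 11010000 → 2-byte char #6 = D0 9C.
Leading byte 0xD0 = 11010000 matches 110xxxxx → 2-byte sequence.
Byte 1: 0xD0 = 11010000, payload 10000 (5 bits).
Byte 2: 0x9C = 10011100 (10xxxxxx ✓), payload 011100.
Concatenate: 10000011100 = 0x41C (11 bits → U+041C).

U+041C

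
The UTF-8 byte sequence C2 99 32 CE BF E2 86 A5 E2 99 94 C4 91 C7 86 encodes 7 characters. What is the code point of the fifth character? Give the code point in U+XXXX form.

U+2654

Offset 0: leading byte 0xC2 = 11000010 → 2-byte char #1 = C2 99.
Offset 2: leading byte 0x32 = 00110010 → 1-byte char #2 = 32.
Offset 3: leading byte 0xCE = 11001110 → 2-byte char #3 = CE BF.
Offset 5: leading byte 0xE2 = 11100010 → 3-byte char #4 = E2 86 A5.
Offset 8: leading byte 0xE2 = 11100010 → 3-byte char #5 = E2 99 94.
Leading byte 0xE2 = 11100010 matches 1110xxxx → 3-byte sequence.
Byte 1: 0xE2 = 11100010, payload 0010 (4 bits).
Byte 2: 0x99 = 10011001 (10xxxxxx ✓), payload 011001.
Byte 3: 0x94 = 10010100 (10xxxxxx ✓), payload 010100.
Concatenate: 0010011001010100 = 0x2654 (16 bits → U+2654).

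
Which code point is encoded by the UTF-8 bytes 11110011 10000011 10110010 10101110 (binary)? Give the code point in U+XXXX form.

Leading byte 0xF3 = 11110011 matches 11110xxx → 4-byte sequence.
Byte 1: 0xF3 = 11110011, payload 011 (3 bits).
Byte 2: 0x83 = 10000011 (10xxxxxx ✓), payload 000011.
Byte 3: 0xB2 = 10110010 (10xxxxxx ✓), payload 110010.
Byte 4: 0xAE = 10101110 (10xxxxxx ✓), payload 101110.
Concatenate: 011000011110010101110 = 0xC3CAE (21 bits → U+C3CAE).

U+C3CAE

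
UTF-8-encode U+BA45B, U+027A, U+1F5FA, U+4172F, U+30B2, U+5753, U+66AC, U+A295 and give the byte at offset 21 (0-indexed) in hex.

U+BA45B → 4-byte form F2 BA 91 9B at offsets 0–3.
U+027A → 2-byte form C9 BA at offsets 4–5.
U+1F5FA → 4-byte form F0 9F 97 BA at offsets 6–9.
U+4172F → 4-byte form F1 81 9C AF at offsets 10–13.
U+30B2 → 3-byte form E3 82 B2 at offsets 14–16.
U+5753 → 3-byte form E5 9D 93 at offsets 17–19.
U+66AC → 3-byte form E6 9A AC at offsets 20–22.
Offset 21 falls in char 7's range; it's byte 2 of E6 9A AC = 0x9A.

0x9A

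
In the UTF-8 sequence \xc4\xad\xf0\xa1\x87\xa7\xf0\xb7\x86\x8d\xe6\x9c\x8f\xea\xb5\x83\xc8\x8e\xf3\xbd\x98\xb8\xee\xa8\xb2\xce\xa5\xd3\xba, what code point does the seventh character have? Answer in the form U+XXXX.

U+FD638

Offset 0: leading byte 0xC4 = 11000100 → 2-byte char #1 = C4 AD.
Offset 2: leading byte 0xF0 = 11110000 → 4-byte char #2 = F0 A1 87 A7.
Offset 6: leading byte 0xF0 = 11110000 → 4-byte char #3 = F0 B7 86 8D.
Offset 10: leading byte 0xE6 = 11100110 → 3-byte char #4 = E6 9C 8F.
Offset 13: leading byte 0xEA = 11101010 → 3-byte char #5 = EA B5 83.
Offset 16: leading byte 0xC8 = 11001000 → 2-byte char #6 = C8 8E.
Offset 18: leading byte 0xF3 = 11110011 → 4-byte char #7 = F3 BD 98 B8.
Leading byte 0xF3 = 11110011 matches 11110xxx → 4-byte sequence.
Byte 1: 0xF3 = 11110011, payload 011 (3 bits).
Byte 2: 0xBD = 10111101 (10xxxxxx ✓), payload 111101.
Byte 3: 0x98 = 10011000 (10xxxxxx ✓), payload 011000.
Byte 4: 0xB8 = 10111000 (10xxxxxx ✓), payload 111000.
Concatenate: 011111101011000111000 = 0xFD638 (21 bits → U+FD638).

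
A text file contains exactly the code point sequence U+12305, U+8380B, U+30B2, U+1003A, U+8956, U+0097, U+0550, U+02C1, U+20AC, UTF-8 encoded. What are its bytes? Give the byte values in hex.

U+12305: 4-byte form → F0 92 8C 85.
U+8380B: 4-byte form → F2 83 A0 8B.
U+30B2: 3-byte form → E3 82 B2.
U+1003A: 4-byte form → F0 90 80 BA.
U+8956: 3-byte form → E8 A5 96.
U+0097: 2-byte form → C2 97.
U+0550: 2-byte form → D5 90.
U+02C1: 2-byte form → CB 81.
U+20AC: 3-byte form → E2 82 AC.
Concatenated (27 bytes): F0 92 8C 85 F2 83 A0 8B E3 82 B2 F0 90 80 BA E8 A5 96 C2 97 D5 90 CB 81 E2 82 AC.

F0 92 8C 85 F2 83 A0 8B E3 82 B2 F0 90 80 BA E8 A5 96 C2 97 D5 90 CB 81 E2 82 AC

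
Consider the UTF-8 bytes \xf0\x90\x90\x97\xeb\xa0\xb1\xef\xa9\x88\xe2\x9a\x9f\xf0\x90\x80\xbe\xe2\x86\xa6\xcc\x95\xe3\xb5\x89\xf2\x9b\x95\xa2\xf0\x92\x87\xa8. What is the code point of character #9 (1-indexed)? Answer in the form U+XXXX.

U+9B562

Offset 0: leading byte 0xF0 = 11110000 → 4-byte char #1 = F0 90 90 97.
Offset 4: leading byte 0xEB = 11101011 → 3-byte char #2 = EB A0 B1.
Offset 7: leading byte 0xEF = 11101111 → 3-byte char #3 = EF A9 88.
Offset 10: leading byte 0xE2 = 11100010 → 3-byte char #4 = E2 9A 9F.
Offset 13: leading byte 0xF0 = 11110000 → 4-byte char #5 = F0 90 80 BE.
Offset 17: leading byte 0xE2 = 11100010 → 3-byte char #6 = E2 86 A6.
Offset 20: leading byte 0xCC = 11001100 → 2-byte char #7 = CC 95.
Offset 22: leading byte 0xE3 = 11100011 → 3-byte char #8 = E3 B5 89.
Offset 25: leading byte 0xF2 = 11110010 → 4-byte char #9 = F2 9B 95 A2.
Leading byte 0xF2 = 11110010 matches 11110xxx → 4-byte sequence.
Byte 1: 0xF2 = 11110010, payload 010 (3 bits).
Byte 2: 0x9B = 10011011 (10xxxxxx ✓), payload 011011.
Byte 3: 0x95 = 10010101 (10xxxxxx ✓), payload 010101.
Byte 4: 0xA2 = 10100010 (10xxxxxx ✓), payload 100010.
Concatenate: 010011011010101100010 = 0x9B562 (21 bits → U+9B562).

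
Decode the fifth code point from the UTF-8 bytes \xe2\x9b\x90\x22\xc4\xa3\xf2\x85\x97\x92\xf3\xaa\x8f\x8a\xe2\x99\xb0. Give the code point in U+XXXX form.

Offset 0: leading byte 0xE2 = 11100010 → 3-byte char #1 = E2 9B 90.
Offset 3: leading byte 0x22 = 00100010 → 1-byte char #2 = 22.
Offset 4: leading byte 0xC4 = 11000100 → 2-byte char #3 = C4 A3.
Offset 6: leading byte 0xF2 = 11110010 → 4-byte char #4 = F2 85 97 92.
Offset 10: leading byte 0xF3 = 11110011 → 4-byte char #5 = F3 AA 8F 8A.
Leading byte 0xF3 = 11110011 matches 11110xxx → 4-byte sequence.
Byte 1: 0xF3 = 11110011, payload 011 (3 bits).
Byte 2: 0xAA = 10101010 (10xxxxxx ✓), payload 101010.
Byte 3: 0x8F = 10001111 (10xxxxxx ✓), payload 001111.
Byte 4: 0x8A = 10001010 (10xxxxxx ✓), payload 001010.
Concatenate: 011101010001111001010 = 0xEA3CA (21 bits → U+EA3CA).

U+EA3CA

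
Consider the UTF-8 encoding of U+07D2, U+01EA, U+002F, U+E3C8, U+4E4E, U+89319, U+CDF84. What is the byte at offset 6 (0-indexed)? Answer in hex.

U+07D2 → 2-byte form DF 92 at offsets 0–1.
U+01EA → 2-byte form C7 AA at offsets 2–3.
U+002F → 1-byte form 2F at offsets 4–4.
U+E3C8 → 3-byte form EE 8F 88 at offsets 5–7.
Offset 6 falls in char 4's range; it's byte 2 of EE 8F 88 = 0x8F.

0x8F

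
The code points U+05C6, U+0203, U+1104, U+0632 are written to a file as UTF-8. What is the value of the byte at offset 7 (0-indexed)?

U+05C6 → 2-byte form D7 86 at offsets 0–1.
U+0203 → 2-byte form C8 83 at offsets 2–3.
U+1104 → 3-byte form E1 84 84 at offsets 4–6.
U+0632 → 2-byte form D8 B2 at offsets 7–8.
Offset 7 falls in char 4's range; it's byte 1 of D8 B2 = 0xD8.

0xD8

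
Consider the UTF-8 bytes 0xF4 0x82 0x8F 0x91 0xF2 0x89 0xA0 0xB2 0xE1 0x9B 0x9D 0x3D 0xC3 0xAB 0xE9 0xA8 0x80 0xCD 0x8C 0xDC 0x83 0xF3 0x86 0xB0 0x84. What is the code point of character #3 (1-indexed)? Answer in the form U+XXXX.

U+16DD

Offset 0: leading byte 0xF4 = 11110100 → 4-byte char #1 = F4 82 8F 91.
Offset 4: leading byte 0xF2 = 11110010 → 4-byte char #2 = F2 89 A0 B2.
Offset 8: leading byte 0xE1 = 11100001 → 3-byte char #3 = E1 9B 9D.
Leading byte 0xE1 = 11100001 matches 1110xxxx → 3-byte sequence.
Byte 1: 0xE1 = 11100001, payload 0001 (4 bits).
Byte 2: 0x9B = 10011011 (10xxxxxx ✓), payload 011011.
Byte 3: 0x9D = 10011101 (10xxxxxx ✓), payload 011101.
Concatenate: 0001011011011101 = 0x16DD (16 bits → U+16DD).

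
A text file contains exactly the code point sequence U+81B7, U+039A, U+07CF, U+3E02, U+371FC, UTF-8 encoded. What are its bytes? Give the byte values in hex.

E8 86 B7 CE 9A DF 8F E3 B8 82 F0 B7 87 BC

U+81B7: 3-byte form → E8 86 B7.
U+039A: 2-byte form → CE 9A.
U+07CF: 2-byte form → DF 8F.
U+3E02: 3-byte form → E3 B8 82.
U+371FC: 4-byte form → F0 B7 87 BC.
Concatenated (14 bytes): E8 86 B7 CE 9A DF 8F E3 B8 82 F0 B7 87 BC.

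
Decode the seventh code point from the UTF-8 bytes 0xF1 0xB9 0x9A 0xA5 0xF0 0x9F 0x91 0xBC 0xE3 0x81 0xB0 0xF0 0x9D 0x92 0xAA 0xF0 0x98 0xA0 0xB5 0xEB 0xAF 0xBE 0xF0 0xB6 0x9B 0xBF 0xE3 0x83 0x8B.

U+366FF

Offset 0: leading byte 0xF1 = 11110001 → 4-byte char #1 = F1 B9 9A A5.
Offset 4: leading byte 0xF0 = 11110000 → 4-byte char #2 = F0 9F 91 BC.
Offset 8: leading byte 0xE3 = 11100011 → 3-byte char #3 = E3 81 B0.
Offset 11: leading byte 0xF0 = 11110000 → 4-byte char #4 = F0 9D 92 AA.
Offset 15: leading byte 0xF0 = 11110000 → 4-byte char #5 = F0 98 A0 B5.
Offset 19: leading byte 0xEB = 11101011 → 3-byte char #6 = EB AF BE.
Offset 22: leading byte 0xF0 = 11110000 → 4-byte char #7 = F0 B6 9B BF.
Leading byte 0xF0 = 11110000 matches 11110xxx → 4-byte sequence.
Byte 1: 0xF0 = 11110000, payload 000 (3 bits).
Byte 2: 0xB6 = 10110110 (10xxxxxx ✓), payload 110110.
Byte 3: 0x9B = 10011011 (10xxxxxx ✓), payload 011011.
Byte 4: 0xBF = 10111111 (10xxxxxx ✓), payload 111111.
Concatenate: 000110110011011111111 = 0x366FF (21 bits → U+366FF).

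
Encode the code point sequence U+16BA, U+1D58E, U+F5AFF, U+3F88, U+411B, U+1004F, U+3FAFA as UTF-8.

E1 9A BA F0 9D 96 8E F3 B5 AB BF E3 BE 88 E4 84 9B F0 90 81 8F F0 BF AB BA

U+16BA: 3-byte form → E1 9A BA.
U+1D58E: 4-byte form → F0 9D 96 8E.
U+F5AFF: 4-byte form → F3 B5 AB BF.
U+3F88: 3-byte form → E3 BE 88.
U+411B: 3-byte form → E4 84 9B.
U+1004F: 4-byte form → F0 90 81 8F.
U+3FAFA: 4-byte form → F0 BF AB BA.
Concatenated (25 bytes): E1 9A BA F0 9D 96 8E F3 B5 AB BF E3 BE 88 E4 84 9B F0 90 81 8F F0 BF AB BA.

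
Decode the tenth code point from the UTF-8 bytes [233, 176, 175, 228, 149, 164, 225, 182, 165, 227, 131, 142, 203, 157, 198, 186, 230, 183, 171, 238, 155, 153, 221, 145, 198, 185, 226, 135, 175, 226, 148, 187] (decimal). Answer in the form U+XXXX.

Offset 0: leading byte 0xE9 = 11101001 → 3-byte char #1 = E9 B0 AF.
Offset 3: leading byte 0xE4 = 11100100 → 3-byte char #2 = E4 95 A4.
Offset 6: leading byte 0xE1 = 11100001 → 3-byte char #3 = E1 B6 A5.
Offset 9: leading byte 0xE3 = 11100011 → 3-byte char #4 = E3 83 8E.
Offset 12: leading byte 0xCB = 11001011 → 2-byte char #5 = CB 9D.
Offset 14: leading byte 0xC6 = 11000110 → 2-byte char #6 = C6 BA.
Offset 16: leading byte 0xE6 = 11100110 → 3-byte char #7 = E6 B7 AB.
Offset 19: leading byte 0xEE = 11101110 → 3-byte char #8 = EE 9B 99.
Offset 22: leading byte 0xDD = 11011101 → 2-byte char #9 = DD 91.
Offset 24: leading byte 0xC6 = 11000110 → 2-byte char #10 = C6 B9.
Leading byte 0xC6 = 11000110 matches 110xxxxx → 2-byte sequence.
Byte 1: 0xC6 = 11000110, payload 00110 (5 bits).
Byte 2: 0xB9 = 10111001 (10xxxxxx ✓), payload 111001.
Concatenate: 00110111001 = 0x1B9 (11 bits → U+01B9).

U+01B9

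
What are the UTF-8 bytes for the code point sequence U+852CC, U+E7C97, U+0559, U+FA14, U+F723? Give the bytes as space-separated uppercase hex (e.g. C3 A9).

F2 85 8B 8C F3 A7 B2 97 D5 99 EF A8 94 EF 9C A3

U+852CC: 4-byte form → F2 85 8B 8C.
U+E7C97: 4-byte form → F3 A7 B2 97.
U+0559: 2-byte form → D5 99.
U+FA14: 3-byte form → EF A8 94.
U+F723: 3-byte form → EF 9C A3.
Concatenated (16 bytes): F2 85 8B 8C F3 A7 B2 97 D5 99 EF A8 94 EF 9C A3.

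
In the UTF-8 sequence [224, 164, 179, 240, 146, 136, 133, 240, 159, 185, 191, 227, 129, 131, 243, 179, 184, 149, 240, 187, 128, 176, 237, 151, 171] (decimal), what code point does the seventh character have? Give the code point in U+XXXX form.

Offset 0: leading byte 0xE0 = 11100000 → 3-byte char #1 = E0 A4 B3.
Offset 3: leading byte 0xF0 = 11110000 → 4-byte char #2 = F0 92 88 85.
Offset 7: leading byte 0xF0 = 11110000 → 4-byte char #3 = F0 9F B9 BF.
Offset 11: leading byte 0xE3 = 11100011 → 3-byte char #4 = E3 81 83.
Offset 14: leading byte 0xF3 = 11110011 → 4-byte char #5 = F3 B3 B8 95.
Offset 18: leading byte 0xF0 = 11110000 → 4-byte char #6 = F0 BB 80 B0.
Offset 22: leading byte 0xED = 11101101 → 3-byte char #7 = ED 97 AB.
Leading byte 0xED = 11101101 matches 1110xxxx → 3-byte sequence.
Byte 1: 0xED = 11101101, payload 1101 (4 bits).
Byte 2: 0x97 = 10010111 (10xxxxxx ✓), payload 010111.
Byte 3: 0xAB = 10101011 (10xxxxxx ✓), payload 101011.
Concatenate: 1101010111101011 = 0xD5EB (16 bits → U+D5EB).

U+D5EB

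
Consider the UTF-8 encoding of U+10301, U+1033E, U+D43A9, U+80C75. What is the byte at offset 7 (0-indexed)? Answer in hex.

U+10301 → 4-byte form F0 90 8C 81 at offsets 0–3.
U+1033E → 4-byte form F0 90 8C BE at offsets 4–7.
Offset 7 falls in char 2's range; it's byte 4 of F0 90 8C BE = 0xBE.

0xBE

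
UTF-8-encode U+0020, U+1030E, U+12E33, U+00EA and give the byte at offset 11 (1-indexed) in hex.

1-indexed offset 11 is 0-indexed offset 10.
U+0020 → 1-byte form 20 at offsets 0–0.
U+1030E → 4-byte form F0 90 8C 8E at offsets 1–4.
U+12E33 → 4-byte form F0 92 B8 B3 at offsets 5–8.
U+00EA → 2-byte form C3 AA at offsets 9–10.
Offset 10 falls in char 4's range; it's byte 2 of C3 AA = 0xAA.

0xAA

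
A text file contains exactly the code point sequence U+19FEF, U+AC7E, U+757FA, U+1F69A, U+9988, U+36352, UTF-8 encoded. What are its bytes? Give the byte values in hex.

F0 99 BF AF EA B1 BE F1 B5 9F BA F0 9F 9A 9A E9 A6 88 F0 B6 8D 92

U+19FEF: 4-byte form → F0 99 BF AF.
U+AC7E: 3-byte form → EA B1 BE.
U+757FA: 4-byte form → F1 B5 9F BA.
U+1F69A: 4-byte form → F0 9F 9A 9A.
U+9988: 3-byte form → E9 A6 88.
U+36352: 4-byte form → F0 B6 8D 92.
Concatenated (22 bytes): F0 99 BF AF EA B1 BE F1 B5 9F BA F0 9F 9A 9A E9 A6 88 F0 B6 8D 92.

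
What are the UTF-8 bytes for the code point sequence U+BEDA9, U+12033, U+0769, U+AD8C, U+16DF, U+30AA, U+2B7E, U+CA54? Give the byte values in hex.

U+BEDA9: 4-byte form → F2 BE B6 A9.
U+12033: 4-byte form → F0 92 80 B3.
U+0769: 2-byte form → DD A9.
U+AD8C: 3-byte form → EA B6 8C.
U+16DF: 3-byte form → E1 9B 9F.
U+30AA: 3-byte form → E3 82 AA.
U+2B7E: 3-byte form → E2 AD BE.
U+CA54: 3-byte form → EC A9 94.
Concatenated (25 bytes): F2 BE B6 A9 F0 92 80 B3 DD A9 EA B6 8C E1 9B 9F E3 82 AA E2 AD BE EC A9 94.

F2 BE B6 A9 F0 92 80 B3 DD A9 EA B6 8C E1 9B 9F E3 82 AA E2 AD BE EC A9 94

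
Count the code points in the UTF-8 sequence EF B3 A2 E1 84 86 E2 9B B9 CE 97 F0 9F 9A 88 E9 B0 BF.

Byte at offset 0: 0xEF = 11101111 → 3-byte char (#1). Advance 3.
Byte at offset 3: 0xE1 = 11100001 → 3-byte char (#2). Advance 3.
Byte at offset 6: 0xE2 = 11100010 → 3-byte char (#3). Advance 3.
Byte at offset 9: 0xCE = 11001110 → 2-byte char (#4). Advance 2.
Byte at offset 11: 0xF0 = 11110000 → 4-byte char (#5). Advance 4.
Byte at offset 15: 0xE9 = 11101001 → 3-byte char (#6). Advance 3.
Reached end at offset 18 after 6 code points.

6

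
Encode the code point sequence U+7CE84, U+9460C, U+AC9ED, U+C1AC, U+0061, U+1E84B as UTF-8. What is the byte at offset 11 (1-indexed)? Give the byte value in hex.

1-indexed offset 11 is 0-indexed offset 10.
U+7CE84 → 4-byte form F1 BC BA 84 at offsets 0–3.
U+9460C → 4-byte form F2 94 98 8C at offsets 4–7.
U+AC9ED → 4-byte form F2 AC A7 AD at offsets 8–11.
Offset 10 falls in char 3's range; it's byte 3 of F2 AC A7 AD = 0xA7.

0xA7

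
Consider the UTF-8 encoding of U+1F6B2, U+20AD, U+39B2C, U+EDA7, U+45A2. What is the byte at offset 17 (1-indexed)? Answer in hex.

1-indexed offset 17 is 0-indexed offset 16.
U+1F6B2 → 4-byte form F0 9F 9A B2 at offsets 0–3.
U+20AD → 3-byte form E2 82 AD at offsets 4–6.
U+39B2C → 4-byte form F0 B9 AC AC at offsets 7–10.
U+EDA7 → 3-byte form EE B6 A7 at offsets 11–13.
U+45A2 → 3-byte form E4 96 A2 at offsets 14–16.
Offset 16 falls in char 5's range; it's byte 3 of E4 96 A2 = 0xA2.

0xA2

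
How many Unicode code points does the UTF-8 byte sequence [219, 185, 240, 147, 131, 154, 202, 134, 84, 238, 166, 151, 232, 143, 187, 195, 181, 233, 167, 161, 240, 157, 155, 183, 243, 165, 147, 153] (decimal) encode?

Byte at offset 0: 0xDB = 11011011 → 2-byte char (#1). Advance 2.
Byte at offset 2: 0xF0 = 11110000 → 4-byte char (#2). Advance 4.
Byte at offset 6: 0xCA = 11001010 → 2-byte char (#3). Advance 2.
Byte at offset 8: 0x54 = 01010100 → 1-byte char (#4). Advance 1.
Byte at offset 9: 0xEE = 11101110 → 3-byte char (#5). Advance 3.
Byte at offset 12: 0xE8 = 11101000 → 3-byte char (#6). Advance 3.
Byte at offset 15: 0xC3 = 11000011 → 2-byte char (#7). Advance 2.
Byte at offset 17: 0xE9 = 11101001 → 3-byte char (#8). Advance 3.
Byte at offset 20: 0xF0 = 11110000 → 4-byte char (#9). Advance 4.
Byte at offset 24: 0xF3 = 11110011 → 4-byte char (#10). Advance 4.
Reached end at offset 28 after 10 code points.

10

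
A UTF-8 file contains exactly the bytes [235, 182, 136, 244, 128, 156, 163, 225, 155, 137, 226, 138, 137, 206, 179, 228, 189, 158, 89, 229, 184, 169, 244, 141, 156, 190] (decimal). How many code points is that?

Byte at offset 0: 0xEB = 11101011 → 3-byte char (#1). Advance 3.
Byte at offset 3: 0xF4 = 11110100 → 4-byte char (#2). Advance 4.
Byte at offset 7: 0xE1 = 11100001 → 3-byte char (#3). Advance 3.
Byte at offset 10: 0xE2 = 11100010 → 3-byte char (#4). Advance 3.
Byte at offset 13: 0xCE = 11001110 → 2-byte char (#5). Advance 2.
Byte at offset 15: 0xE4 = 11100100 → 3-byte char (#6). Advance 3.
Byte at offset 18: 0x59 = 01011001 → 1-byte char (#7). Advance 1.
Byte at offset 19: 0xE5 = 11100101 → 3-byte char (#8). Advance 3.
Byte at offset 22: 0xF4 = 11110100 → 4-byte char (#9). Advance 4.
Reached end at offset 26 after 9 code points.

9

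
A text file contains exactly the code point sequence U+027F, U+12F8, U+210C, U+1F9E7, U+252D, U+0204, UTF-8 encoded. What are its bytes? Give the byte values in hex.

U+027F: 2-byte form → C9 BF.
U+12F8: 3-byte form → E1 8B B8.
U+210C: 3-byte form → E2 84 8C.
U+1F9E7: 4-byte form → F0 9F A7 A7.
U+252D: 3-byte form → E2 94 AD.
U+0204: 2-byte form → C8 84.
Concatenated (17 bytes): C9 BF E1 8B B8 E2 84 8C F0 9F A7 A7 E2 94 AD C8 84.

C9 BF E1 8B B8 E2 84 8C F0 9F A7 A7 E2 94 AD C8 84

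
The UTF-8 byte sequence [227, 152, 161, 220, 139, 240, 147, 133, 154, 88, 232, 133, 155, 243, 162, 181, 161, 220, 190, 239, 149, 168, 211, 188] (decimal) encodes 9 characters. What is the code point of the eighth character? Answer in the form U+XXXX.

U+F568

Offset 0: leading byte 0xE3 = 11100011 → 3-byte char #1 = E3 98 A1.
Offset 3: leading byte 0xDC = 11011100 → 2-byte char #2 = DC 8B.
Offset 5: leading byte 0xF0 = 11110000 → 4-byte char #3 = F0 93 85 9A.
Offset 9: leading byte 0x58 = 01011000 → 1-byte char #4 = 58.
Offset 10: leading byte 0xE8 = 11101000 → 3-byte char #5 = E8 85 9B.
Offset 13: leading byte 0xF3 = 11110011 → 4-byte char #6 = F3 A2 B5 A1.
Offset 17: leading byte 0xDC = 11011100 → 2-byte char #7 = DC BE.
Offset 19: leading byte 0xEF = 11101111 → 3-byte char #8 = EF 95 A8.
Leading byte 0xEF = 11101111 matches 1110xxxx → 3-byte sequence.
Byte 1: 0xEF = 11101111, payload 1111 (4 bits).
Byte 2: 0x95 = 10010101 (10xxxxxx ✓), payload 010101.
Byte 3: 0xA8 = 10101000 (10xxxxxx ✓), payload 101000.
Concatenate: 1111010101101000 = 0xF568 (16 bits → U+F568).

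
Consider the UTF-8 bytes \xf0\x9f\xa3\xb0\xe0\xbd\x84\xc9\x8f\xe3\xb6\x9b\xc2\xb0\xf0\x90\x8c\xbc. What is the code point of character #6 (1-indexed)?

Offset 0: leading byte 0xF0 = 11110000 → 4-byte char #1 = F0 9F A3 B0.
Offset 4: leading byte 0xE0 = 11100000 → 3-byte char #2 = E0 BD 84.
Offset 7: leading byte 0xC9 = 11001001 → 2-byte char #3 = C9 8F.
Offset 9: leading byte 0xE3 = 11100011 → 3-byte char #4 = E3 B6 9B.
Offset 12: leading byte 0xC2 = 11000010 → 2-byte char #5 = C2 B0.
Offset 14: leading byte 0xF0 = 11110000 → 4-byte char #6 = F0 90 8C BC.
Leading byte 0xF0 = 11110000 matches 11110xxx → 4-byte sequence.
Byte 1: 0xF0 = 11110000, payload 000 (3 bits).
Byte 2: 0x90 = 10010000 (10xxxxxx ✓), payload 010000.
Byte 3: 0x8C = 10001100 (10xxxxxx ✓), payload 001100.
Byte 4: 0xBC = 10111100 (10xxxxxx ✓), payload 111100.
Concatenate: 000010000001100111100 = 0x1033C (21 bits → U+1033C).

U+1033C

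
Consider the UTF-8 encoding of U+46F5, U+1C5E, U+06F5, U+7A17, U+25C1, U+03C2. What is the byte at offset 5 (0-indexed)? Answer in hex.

U+46F5 → 3-byte form E4 9B B5 at offsets 0–2.
U+1C5E → 3-byte form E1 B1 9E at offsets 3–5.
Offset 5 falls in char 2's range; it's byte 3 of E1 B1 9E = 0x9E.

0x9E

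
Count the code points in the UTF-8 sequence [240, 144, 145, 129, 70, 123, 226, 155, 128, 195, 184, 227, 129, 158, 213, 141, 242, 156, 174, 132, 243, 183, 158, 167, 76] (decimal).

10

Byte at offset 0: 0xF0 = 11110000 → 4-byte char (#1). Advance 4.
Byte at offset 4: 0x46 = 01000110 → 1-byte char (#2). Advance 1.
Byte at offset 5: 0x7B = 01111011 → 1-byte char (#3). Advance 1.
Byte at offset 6: 0xE2 = 11100010 → 3-byte char (#4). Advance 3.
Byte at offset 9: 0xC3 = 11000011 → 2-byte char (#5). Advance 2.
Byte at offset 11: 0xE3 = 11100011 → 3-byte char (#6). Advance 3.
Byte at offset 14: 0xD5 = 11010101 → 2-byte char (#7). Advance 2.
Byte at offset 16: 0xF2 = 11110010 → 4-byte char (#8). Advance 4.
Byte at offset 20: 0xF3 = 11110011 → 4-byte char (#9). Advance 4.
Byte at offset 24: 0x4C = 01001100 → 1-byte char (#10). Advance 1.
Reached end at offset 25 after 10 code points.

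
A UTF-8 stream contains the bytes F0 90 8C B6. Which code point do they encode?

Leading byte 0xF0 = 11110000 matches 11110xxx → 4-byte sequence.
Byte 1: 0xF0 = 11110000, payload 000 (3 bits).
Byte 2: 0x90 = 10010000 (10xxxxxx ✓), payload 010000.
Byte 3: 0x8C = 10001100 (10xxxxxx ✓), payload 001100.
Byte 4: 0xB6 = 10110110 (10xxxxxx ✓), payload 110110.
Concatenate: 000010000001100110110 = 0x10336 (21 bits → U+10336).

U+10336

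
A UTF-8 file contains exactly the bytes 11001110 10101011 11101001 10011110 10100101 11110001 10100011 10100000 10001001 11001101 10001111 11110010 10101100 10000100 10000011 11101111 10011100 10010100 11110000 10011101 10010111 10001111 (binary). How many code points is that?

7

Byte at offset 0: 0xCE = 11001110 → 2-byte char (#1). Advance 2.
Byte at offset 2: 0xE9 = 11101001 → 3-byte char (#2). Advance 3.
Byte at offset 5: 0xF1 = 11110001 → 4-byte char (#3). Advance 4.
Byte at offset 9: 0xCD = 11001101 → 2-byte char (#4). Advance 2.
Byte at offset 11: 0xF2 = 11110010 → 4-byte char (#5). Advance 4.
Byte at offset 15: 0xEF = 11101111 → 3-byte char (#6). Advance 3.
Byte at offset 18: 0xF0 = 11110000 → 4-byte char (#7). Advance 4.
Reached end at offset 22 after 7 code points.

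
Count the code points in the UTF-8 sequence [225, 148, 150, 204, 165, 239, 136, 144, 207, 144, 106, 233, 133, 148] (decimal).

Byte at offset 0: 0xE1 = 11100001 → 3-byte char (#1). Advance 3.
Byte at offset 3: 0xCC = 11001100 → 2-byte char (#2). Advance 2.
Byte at offset 5: 0xEF = 11101111 → 3-byte char (#3). Advance 3.
Byte at offset 8: 0xCF = 11001111 → 2-byte char (#4). Advance 2.
Byte at offset 10: 0x6A = 01101010 → 1-byte char (#5). Advance 1.
Byte at offset 11: 0xE9 = 11101001 → 3-byte char (#6). Advance 3.
Reached end at offset 14 after 6 code points.

6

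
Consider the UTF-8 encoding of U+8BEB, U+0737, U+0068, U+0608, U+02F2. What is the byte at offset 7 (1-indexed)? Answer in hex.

0xD8

1-indexed offset 7 is 0-indexed offset 6.
U+8BEB → 3-byte form E8 AF AB at offsets 0–2.
U+0737 → 2-byte form DC B7 at offsets 3–4.
U+0068 → 1-byte form 68 at offsets 5–5.
U+0608 → 2-byte form D8 88 at offsets 6–7.
Offset 6 falls in char 4's range; it's byte 1 of D8 88 = 0xD8.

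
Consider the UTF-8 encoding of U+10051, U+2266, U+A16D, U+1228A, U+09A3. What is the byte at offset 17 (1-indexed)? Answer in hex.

1-indexed offset 17 is 0-indexed offset 16.
U+10051 → 4-byte form F0 90 81 91 at offsets 0–3.
U+2266 → 3-byte form E2 89 A6 at offsets 4–6.
U+A16D → 3-byte form EA 85 AD at offsets 7–9.
U+1228A → 4-byte form F0 92 8A 8A at offsets 10–13.
U+09A3 → 3-byte form E0 A6 A3 at offsets 14–16.
Offset 16 falls in char 5's range; it's byte 3 of E0 A6 A3 = 0xA3.

0xA3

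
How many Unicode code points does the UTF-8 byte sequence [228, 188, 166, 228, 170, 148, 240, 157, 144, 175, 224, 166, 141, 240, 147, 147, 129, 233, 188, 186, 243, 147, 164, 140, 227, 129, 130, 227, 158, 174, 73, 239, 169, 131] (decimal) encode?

Byte at offset 0: 0xE4 = 11100100 → 3-byte char (#1). Advance 3.
Byte at offset 3: 0xE4 = 11100100 → 3-byte char (#2). Advance 3.
Byte at offset 6: 0xF0 = 11110000 → 4-byte char (#3). Advance 4.
Byte at offset 10: 0xE0 = 11100000 → 3-byte char (#4). Advance 3.
Byte at offset 13: 0xF0 = 11110000 → 4-byte char (#5). Advance 4.
Byte at offset 17: 0xE9 = 11101001 → 3-byte char (#6). Advance 3.
Byte at offset 20: 0xF3 = 11110011 → 4-byte char (#7). Advance 4.
Byte at offset 24: 0xE3 = 11100011 → 3-byte char (#8). Advance 3.
Byte at offset 27: 0xE3 = 11100011 → 3-byte char (#9). Advance 3.
Byte at offset 30: 0x49 = 01001001 → 1-byte char (#10). Advance 1.
Byte at offset 31: 0xEF = 11101111 → 3-byte char (#11). Advance 3.
Reached end at offset 34 after 11 code points.

11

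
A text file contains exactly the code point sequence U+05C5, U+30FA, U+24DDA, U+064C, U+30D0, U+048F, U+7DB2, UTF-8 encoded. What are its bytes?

U+05C5: 2-byte form → D7 85.
U+30FA: 3-byte form → E3 83 BA.
U+24DDA: 4-byte form → F0 A4 B7 9A.
U+064C: 2-byte form → D9 8C.
U+30D0: 3-byte form → E3 83 90.
U+048F: 2-byte form → D2 8F.
U+7DB2: 3-byte form → E7 B6 B2.
Concatenated (19 bytes): D7 85 E3 83 BA F0 A4 B7 9A D9 8C E3 83 90 D2 8F E7 B6 B2.

D7 85 E3 83 BA F0 A4 B7 9A D9 8C E3 83 90 D2 8F E7 B6 B2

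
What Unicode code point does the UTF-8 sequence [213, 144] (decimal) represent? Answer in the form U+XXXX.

Leading byte 0xD5 = 11010101 matches 110xxxxx → 2-byte sequence.
Byte 1: 0xD5 = 11010101, payload 10101 (5 bits).
Byte 2: 0x90 = 10010000 (10xxxxxx ✓), payload 010000.
Concatenate: 10101010000 = 0x550 (11 bits → U+0550).

U+0550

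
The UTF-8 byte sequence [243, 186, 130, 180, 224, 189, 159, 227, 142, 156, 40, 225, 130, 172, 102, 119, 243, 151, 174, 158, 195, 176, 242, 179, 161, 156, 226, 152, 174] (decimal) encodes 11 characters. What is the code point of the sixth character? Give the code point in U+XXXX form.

U+0066

Offset 0: leading byte 0xF3 = 11110011 → 4-byte char #1 = F3 BA 82 B4.
Offset 4: leading byte 0xE0 = 11100000 → 3-byte char #2 = E0 BD 9F.
Offset 7: leading byte 0xE3 = 11100011 → 3-byte char #3 = E3 8E 9C.
Offset 10: leading byte 0x28 = 00101000 → 1-byte char #4 = 28.
Offset 11: leading byte 0xE1 = 11100001 → 3-byte char #5 = E1 82 AC.
Offset 14: leading byte 0x66 = 01100110 → 1-byte char #6 = 66.
Leading byte 0x66 = 01100110 matches 0xxxxxxx → 1-byte sequence.
Byte 1: 0x66 = 01100110, payload 1100110 (7 bits).
Concatenate: 1100110 = 0x66 (7 bits → U+0066).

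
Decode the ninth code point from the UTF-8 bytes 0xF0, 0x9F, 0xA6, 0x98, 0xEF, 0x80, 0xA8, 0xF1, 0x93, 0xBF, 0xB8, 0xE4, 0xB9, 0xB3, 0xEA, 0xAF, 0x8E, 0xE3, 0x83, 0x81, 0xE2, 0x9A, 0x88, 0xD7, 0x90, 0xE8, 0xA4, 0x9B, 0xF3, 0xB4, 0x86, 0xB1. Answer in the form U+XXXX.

U+891B

Offset 0: leading byte 0xF0 = 11110000 → 4-byte char #1 = F0 9F A6 98.
Offset 4: leading byte 0xEF = 11101111 → 3-byte char #2 = EF 80 A8.
Offset 7: leading byte 0xF1 = 11110001 → 4-byte char #3 = F1 93 BF B8.
Offset 11: leading byte 0xE4 = 11100100 → 3-byte char #4 = E4 B9 B3.
Offset 14: leading byte 0xEA = 11101010 → 3-byte char #5 = EA AF 8E.
Offset 17: leading byte 0xE3 = 11100011 → 3-byte char #6 = E3 83 81.
Offset 20: leading byte 0xE2 = 11100010 → 3-byte char #7 = E2 9A 88.
Offset 23: leading byte 0xD7 = 11010111 → 2-byte char #8 = D7 90.
Offset 25: leading byte 0xE8 = 11101000 → 3-byte char #9 = E8 A4 9B.
Leading byte 0xE8 = 11101000 matches 1110xxxx → 3-byte sequence.
Byte 1: 0xE8 = 11101000, payload 1000 (4 bits).
Byte 2: 0xA4 = 10100100 (10xxxxxx ✓), payload 100100.
Byte 3: 0x9B = 10011011 (10xxxxxx ✓), payload 011011.
Concatenate: 1000100100011011 = 0x891B (16 bits → U+891B).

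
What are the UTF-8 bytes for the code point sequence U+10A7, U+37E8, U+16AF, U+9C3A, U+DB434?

E1 82 A7 E3 9F A8 E1 9A AF E9 B0 BA F3 9B 90 B4

U+10A7: 3-byte form → E1 82 A7.
U+37E8: 3-byte form → E3 9F A8.
U+16AF: 3-byte form → E1 9A AF.
U+9C3A: 3-byte form → E9 B0 BA.
U+DB434: 4-byte form → F3 9B 90 B4.
Concatenated (16 bytes): E1 82 A7 E3 9F A8 E1 9A AF E9 B0 BA F3 9B 90 B4.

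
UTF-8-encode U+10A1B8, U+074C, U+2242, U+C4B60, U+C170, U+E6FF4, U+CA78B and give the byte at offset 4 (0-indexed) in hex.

0xDD

U+10A1B8 → 4-byte form F4 8A 86 B8 at offsets 0–3.
U+074C → 2-byte form DD 8C at offsets 4–5.
Offset 4 falls in char 2's range; it's byte 1 of DD 8C = 0xDD.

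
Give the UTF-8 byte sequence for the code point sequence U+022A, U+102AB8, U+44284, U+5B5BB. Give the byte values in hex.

C8 AA F4 82 AA B8 F1 84 8A 84 F1 9B 96 BB

U+022A: 2-byte form → C8 AA.
U+102AB8: 4-byte form → F4 82 AA B8.
U+44284: 4-byte form → F1 84 8A 84.
U+5B5BB: 4-byte form → F1 9B 96 BB.
Concatenated (14 bytes): C8 AA F4 82 AA B8 F1 84 8A 84 F1 9B 96 BB.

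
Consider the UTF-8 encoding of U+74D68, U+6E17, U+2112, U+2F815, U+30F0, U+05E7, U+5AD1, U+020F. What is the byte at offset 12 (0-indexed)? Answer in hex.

U+74D68 → 4-byte form F1 B4 B5 A8 at offsets 0–3.
U+6E17 → 3-byte form E6 B8 97 at offsets 4–6.
U+2112 → 3-byte form E2 84 92 at offsets 7–9.
U+2F815 → 4-byte form F0 AF A0 95 at offsets 10–13.
Offset 12 falls in char 4's range; it's byte 3 of F0 AF A0 95 = 0xA0.

0xA0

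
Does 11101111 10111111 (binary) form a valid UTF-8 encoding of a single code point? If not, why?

invalid (sequence truncated)

Leading byte 0xEF = 11101111 → 3-byte form, but only 2 bytes are present.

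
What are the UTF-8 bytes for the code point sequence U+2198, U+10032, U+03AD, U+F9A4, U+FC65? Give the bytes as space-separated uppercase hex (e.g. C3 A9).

U+2198: 3-byte form → E2 86 98.
U+10032: 4-byte form → F0 90 80 B2.
U+03AD: 2-byte form → CE AD.
U+F9A4: 3-byte form → EF A6 A4.
U+FC65: 3-byte form → EF B1 A5.
Concatenated (15 bytes): E2 86 98 F0 90 80 B2 CE AD EF A6 A4 EF B1 A5.

E2 86 98 F0 90 80 B2 CE AD EF A6 A4 EF B1 A5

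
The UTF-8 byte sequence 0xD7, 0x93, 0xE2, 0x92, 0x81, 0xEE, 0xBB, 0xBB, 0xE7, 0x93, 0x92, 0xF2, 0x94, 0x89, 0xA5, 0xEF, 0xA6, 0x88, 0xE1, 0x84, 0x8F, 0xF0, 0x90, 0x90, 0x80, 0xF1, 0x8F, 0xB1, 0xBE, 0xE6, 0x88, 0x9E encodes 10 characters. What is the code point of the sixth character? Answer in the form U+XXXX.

U+F988

Offset 0: leading byte 0xD7 = 11010111 → 2-byte char #1 = D7 93.
Offset 2: leading byte 0xE2 = 11100010 → 3-byte char #2 = E2 92 81.
Offset 5: leading byte 0xEE = 11101110 → 3-byte char #3 = EE BB BB.
Offset 8: leading byte 0xE7 = 11100111 → 3-byte char #4 = E7 93 92.
Offset 11: leading byte 0xF2 = 11110010 → 4-byte char #5 = F2 94 89 A5.
Offset 15: leading byte 0xEF = 11101111 → 3-byte char #6 = EF A6 88.
Leading byte 0xEF = 11101111 matches 1110xxxx → 3-byte sequence.
Byte 1: 0xEF = 11101111, payload 1111 (4 bits).
Byte 2: 0xA6 = 10100110 (10xxxxxx ✓), payload 100110.
Byte 3: 0x88 = 10001000 (10xxxxxx ✓), payload 001000.
Concatenate: 1111100110001000 = 0xF988 (16 bits → U+F988).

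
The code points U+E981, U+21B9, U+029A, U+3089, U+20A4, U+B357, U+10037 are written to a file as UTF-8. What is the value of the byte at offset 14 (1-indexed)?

1-indexed offset 14 is 0-indexed offset 13.
U+E981 → 3-byte form EE A6 81 at offsets 0–2.
U+21B9 → 3-byte form E2 86 B9 at offsets 3–5.
U+029A → 2-byte form CA 9A at offsets 6–7.
U+3089 → 3-byte form E3 82 89 at offsets 8–10.
U+20A4 → 3-byte form E2 82 A4 at offsets 11–13.
Offset 13 falls in char 5's range; it's byte 3 of E2 82 A4 = 0xA4.

0xA4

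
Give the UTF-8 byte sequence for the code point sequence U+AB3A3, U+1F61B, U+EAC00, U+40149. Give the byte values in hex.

F2 AB 8E A3 F0 9F 98 9B F3 AA B0 80 F1 80 85 89

U+AB3A3: 4-byte form → F2 AB 8E A3.
U+1F61B: 4-byte form → F0 9F 98 9B.
U+EAC00: 4-byte form → F3 AA B0 80.
U+40149: 4-byte form → F1 80 85 89.
Concatenated (16 bytes): F2 AB 8E A3 F0 9F 98 9B F3 AA B0 80 F1 80 85 89.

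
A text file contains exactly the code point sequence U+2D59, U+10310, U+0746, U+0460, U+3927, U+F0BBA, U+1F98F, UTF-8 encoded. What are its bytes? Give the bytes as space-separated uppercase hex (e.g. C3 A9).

U+2D59: 3-byte form → E2 B5 99.
U+10310: 4-byte form → F0 90 8C 90.
U+0746: 2-byte form → DD 86.
U+0460: 2-byte form → D1 A0.
U+3927: 3-byte form → E3 A4 A7.
U+F0BBA: 4-byte form → F3 B0 AE BA.
U+1F98F: 4-byte form → F0 9F A6 8F.
Concatenated (22 bytes): E2 B5 99 F0 90 8C 90 DD 86 D1 A0 E3 A4 A7 F3 B0 AE BA F0 9F A6 8F.

E2 B5 99 F0 90 8C 90 DD 86 D1 A0 E3 A4 A7 F3 B0 AE BA F0 9F A6 8F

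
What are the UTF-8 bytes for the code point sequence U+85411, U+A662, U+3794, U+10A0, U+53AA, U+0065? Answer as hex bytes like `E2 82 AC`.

U+85411: 4-byte form → F2 85 90 91.
U+A662: 3-byte form → EA 99 A2.
U+3794: 3-byte form → E3 9E 94.
U+10A0: 3-byte form → E1 82 A0.
U+53AA: 3-byte form → E5 8E AA.
U+0065: 1-byte form → 65.
Concatenated (17 bytes): F2 85 90 91 EA 99 A2 E3 9E 94 E1 82 A0 E5 8E AA 65.

F2 85 90 91 EA 99 A2 E3 9E 94 E1 82 A0 E5 8E AA 65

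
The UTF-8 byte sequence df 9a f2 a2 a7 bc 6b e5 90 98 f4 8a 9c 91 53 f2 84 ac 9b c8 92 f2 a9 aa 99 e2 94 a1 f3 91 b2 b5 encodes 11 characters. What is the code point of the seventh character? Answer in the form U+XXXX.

U+84B1B

Offset 0: leading byte 0xDF = 11011111 → 2-byte char #1 = DF 9A.
Offset 2: leading byte 0xF2 = 11110010 → 4-byte char #2 = F2 A2 A7 BC.
Offset 6: leading byte 0x6B = 01101011 → 1-byte char #3 = 6B.
Offset 7: leading byte 0xE5 = 11100101 → 3-byte char #4 = E5 90 98.
Offset 10: leading byte 0xF4 = 11110100 → 4-byte char #5 = F4 8A 9C 91.
Offset 14: leading byte 0x53 = 01010011 → 1-byte char #6 = 53.
Offset 15: leading byte 0xF2 = 11110010 → 4-byte char #7 = F2 84 AC 9B.
Leading byte 0xF2 = 11110010 matches 11110xxx → 4-byte sequence.
Byte 1: 0xF2 = 11110010, payload 010 (3 bits).
Byte 2: 0x84 = 10000100 (10xxxxxx ✓), payload 000100.
Byte 3: 0xAC = 10101100 (10xxxxxx ✓), payload 101100.
Byte 4: 0x9B = 10011011 (10xxxxxx ✓), payload 011011.
Concatenate: 010000100101100011011 = 0x84B1B (21 bits → U+84B1B).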